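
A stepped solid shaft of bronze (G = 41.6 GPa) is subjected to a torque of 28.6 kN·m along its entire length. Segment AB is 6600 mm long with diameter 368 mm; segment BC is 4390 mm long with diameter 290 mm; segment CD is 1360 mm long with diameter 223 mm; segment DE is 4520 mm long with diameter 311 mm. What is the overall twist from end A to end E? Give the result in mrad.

14.1 mrad

J_AB = π(0.368)⁴/32 = 1.80×10^-3 m⁴; J_BC = π(0.290)⁴/32 = 6.94×10^-4 m⁴; J_CD = π(0.223)⁴/32 = 2.43×10^-4 m⁴; J_DE = π(0.311)⁴/32 = 9.18×10^-4 m⁴.
θ = (T/G)·Σ L_i/J_i = (28600/41.6×10⁹)·(6.60/1.80×10^-3 + 4.39/6.94×10^-4 + 1.36/2.43×10^-4 + 4.52/9.18×10^-4) = 0.01410 rad.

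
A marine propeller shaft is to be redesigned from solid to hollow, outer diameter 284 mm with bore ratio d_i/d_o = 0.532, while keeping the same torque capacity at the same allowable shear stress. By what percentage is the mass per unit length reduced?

Equal τ_max and T ⇒ the solid shaft needs d_s³ = d_o³(1−k⁴), so d_s = 284·(1−0.532⁴)^(1/3) = 276.2 mm.
Area ratio A_h/A_s = d_o²(1−k²)/d_s² = (1−k²)/(1−k⁴)^(2/3) = 0.7580.
Mass saving = 1 − 0.7580 = 24.2 %.

24.2 %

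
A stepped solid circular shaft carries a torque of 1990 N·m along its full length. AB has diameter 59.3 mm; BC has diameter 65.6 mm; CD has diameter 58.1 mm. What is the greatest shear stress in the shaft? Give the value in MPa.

51.7 MPa

Under the same torque, τ_max = 16T/(πd³) is largest where d is smallest — segment CD (d = 58.1 mm).
τ_max = 16·1990/(π·(0.0581)³) = 5.168×10^7 Pa.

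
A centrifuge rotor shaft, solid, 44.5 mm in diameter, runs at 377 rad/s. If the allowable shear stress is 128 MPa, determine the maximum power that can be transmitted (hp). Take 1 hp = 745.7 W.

J = πd⁴/32 = π(0.0445)⁴/32 = 3.850×10^-7 m⁴.
T_max = τ_allow·J/r = 1.28×10^8 × 3.850×10^-7 / 0.0222 = 2215 N·m.
ω = 377 rad/s, so P_max = T_max·ω = 8.350×10^5 W.

1120 hp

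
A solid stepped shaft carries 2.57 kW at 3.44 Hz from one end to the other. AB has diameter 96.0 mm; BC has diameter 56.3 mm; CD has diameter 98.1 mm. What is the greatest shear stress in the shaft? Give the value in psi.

492 psi

ω = 2π·3.44 = 21.61 rad/s, so T = P/ω = 2.57×10³ / 21.61 = 118.9 N·m.
Under the same torque, τ_max = 16T/(πd³) is largest where d is smallest — segment BC (d = 56.3 mm).
τ_max = 16·118.9/(π·(0.0563)³) = 3.393×10^6 Pa.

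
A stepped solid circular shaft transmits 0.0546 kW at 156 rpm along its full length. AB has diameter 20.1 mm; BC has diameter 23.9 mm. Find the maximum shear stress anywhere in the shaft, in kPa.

ω = 2π·156/60 = 16.34 rad/s, so T = P/ω = 0.0546×10³ / 16.34 = 3.342 N·m.
Under the same torque, τ_max = 16T/(πd³) is largest where d is smallest — segment AB (d = 20.1 mm).
τ_max = 16·3.342/(π·(0.0201)³) = 2.096×10^6 Pa.

2100 kPa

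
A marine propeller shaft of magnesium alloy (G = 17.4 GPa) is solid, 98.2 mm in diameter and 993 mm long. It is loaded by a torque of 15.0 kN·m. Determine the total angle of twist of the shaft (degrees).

J = πd⁴/32 = π(0.0982)⁴/32 = 9.129×10^-6 m⁴.
θ = T·L/(G·J) = 15000 × 0.993 / (17.4×10⁹ × 9.129×10^-6) = 0.09377 rad.

5.37°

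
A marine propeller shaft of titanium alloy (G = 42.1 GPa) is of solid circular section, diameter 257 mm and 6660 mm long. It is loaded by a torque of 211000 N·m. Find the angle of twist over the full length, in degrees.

J = πd⁴/32 = π(0.257)⁴/32 = 4.283×10^-4 m⁴.
θ = T·L/(G·J) = 211000 × 6.66 / (42.1×10⁹ × 4.283×10^-4) = 0.07794 rad.

4.47°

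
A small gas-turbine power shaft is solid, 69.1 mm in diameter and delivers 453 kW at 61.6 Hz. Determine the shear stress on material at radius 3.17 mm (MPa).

ω = 2π·61.6 = 387.0 rad/s, so T = P/ω = 453×10³ / 387.0 = 1170 N·m.
J = πd⁴/32 = π(0.0691)⁴/32 = 2.238×10^-6 m⁴.
Shear stress varies linearly with radius: τ = T·r/J = 1170 × 0.00317 / 2.238×10^-6 = 1.658×10^6 Pa.

1.66 MPa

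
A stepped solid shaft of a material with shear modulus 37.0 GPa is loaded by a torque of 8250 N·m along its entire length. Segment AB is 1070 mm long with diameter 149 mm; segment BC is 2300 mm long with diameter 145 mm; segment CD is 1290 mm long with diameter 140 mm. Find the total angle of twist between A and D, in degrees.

J_AB = π(0.149)⁴/32 = 4.84×10^-5 m⁴; J_BC = π(0.145)⁴/32 = 4.34×10^-5 m⁴; J_CD = π(0.140)⁴/32 = 3.77×10^-5 m⁴.
θ = (T/G)·Σ L_i/J_i = (8250/37.0×10⁹)·(1.07/4.84×10^-5 + 2.30/4.34×10^-5 + 1.29/3.77×10^-5) = 0.02437 rad.

1.40°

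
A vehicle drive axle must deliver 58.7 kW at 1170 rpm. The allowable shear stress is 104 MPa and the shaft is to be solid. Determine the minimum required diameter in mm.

28.6 mm

ω = 2π·1170/60 = 122.5 rad/s, so T = P/ω = 58.7×10³ / 122.5 = 479.1 N·m.
For a solid shaft τ_max = 16T/(πd³), so d = (16T/(π τ_allow))^(1/3) = (16·479.1/(π·1.04×10^8))^(1/3) = 0.02863 m.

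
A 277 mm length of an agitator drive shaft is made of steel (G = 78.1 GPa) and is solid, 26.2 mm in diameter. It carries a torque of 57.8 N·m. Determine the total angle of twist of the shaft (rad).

0.00443 rad

J = πd⁴/32 = π(0.0262)⁴/32 = 4.626×10^-8 m⁴.
θ = T·L/(G·J) = 57.80 × 0.277 / (78.1×10⁹ × 4.626×10^-8) = 4.432×10^-3 rad.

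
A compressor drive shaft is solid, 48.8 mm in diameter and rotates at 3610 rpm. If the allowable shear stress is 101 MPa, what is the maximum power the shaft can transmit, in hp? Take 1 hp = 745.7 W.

1170 hp

J = πd⁴/32 = π(0.0488)⁴/32 = 5.568×10^-7 m⁴.
T_max = τ_allow·J/r = 1.01×10^8 × 5.568×10^-7 / 0.0244 = 2305 N·m.
ω = 2π·3610/60 = 378.0 rad/s, so P_max = T_max·ω = 8.713×10^5 W.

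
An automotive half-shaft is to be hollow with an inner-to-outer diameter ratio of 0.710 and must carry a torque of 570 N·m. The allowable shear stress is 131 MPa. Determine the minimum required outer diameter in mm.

For a hollow shaft with d_i/d_o = 0.710: τ_max = 16T/(π d_o³ (1−k⁴)), so d_o = [16T/(π τ_allow (1−k⁴))]^(1/3) = [16·570.0/(π·1.31×10^8·0.7459)]^(1/3) = 0.03097 m.

31.0 mm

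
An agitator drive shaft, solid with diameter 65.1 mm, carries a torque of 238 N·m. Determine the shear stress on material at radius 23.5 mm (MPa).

3.17 MPa

J = πd⁴/32 = π(0.0651)⁴/32 = 1.763×10^-6 m⁴.
Shear stress varies linearly with radius: τ = T·r/J = 238.0 × 0.0235 / 1.763×10^-6 = 3.172×10^6 Pa.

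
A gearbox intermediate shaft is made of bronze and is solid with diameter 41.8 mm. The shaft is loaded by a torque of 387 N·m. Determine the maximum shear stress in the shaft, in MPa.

J = πd⁴/32 = π(0.0418)⁴/32 = 2.997×10^-7 m⁴.
τ_max = T·r/J = 387.0 × 0.0209 / 2.997×10^-7 = 2.699×10^7 Pa.

27.0 MPa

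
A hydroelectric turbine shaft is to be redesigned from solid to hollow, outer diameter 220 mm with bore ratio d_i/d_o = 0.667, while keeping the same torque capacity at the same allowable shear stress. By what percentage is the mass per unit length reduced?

Equal τ_max and T ⇒ the solid shaft needs d_s³ = d_o³(1−k⁴), so d_s = 220·(1−0.667⁴)^(1/3) = 204.4 mm.
Area ratio A_h/A_s = d_o²(1−k²)/d_s² = (1−k²)/(1−k⁴)^(2/3) = 0.6430.
Mass saving = 1 − 0.6430 = 35.7 %.

35.7 %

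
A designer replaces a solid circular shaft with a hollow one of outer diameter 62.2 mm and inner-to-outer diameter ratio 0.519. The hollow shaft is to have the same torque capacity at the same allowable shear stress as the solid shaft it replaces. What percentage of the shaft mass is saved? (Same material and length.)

Equal τ_max and T ⇒ the solid shaft needs d_s³ = d_o³(1−k⁴), so d_s = 62.2·(1−0.519⁴)^(1/3) = 60.66 mm.
Area ratio A_h/A_s = d_o²(1−k²)/d_s² = (1−k²)/(1−k⁴)^(2/3) = 0.7683.
Mass saving = 1 − 0.7683 = 23.2 %.

23.2 %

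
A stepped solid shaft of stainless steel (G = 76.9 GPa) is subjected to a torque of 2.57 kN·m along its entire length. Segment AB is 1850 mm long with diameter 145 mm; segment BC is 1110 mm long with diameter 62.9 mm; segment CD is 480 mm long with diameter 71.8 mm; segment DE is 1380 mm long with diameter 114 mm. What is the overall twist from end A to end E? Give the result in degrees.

1.98°

J_AB = π(0.145)⁴/32 = 4.34×10^-5 m⁴; J_BC = π(0.0629)⁴/32 = 1.54×10^-6 m⁴; J_CD = π(0.0718)⁴/32 = 2.61×10^-6 m⁴; J_DE = π(0.114)⁴/32 = 1.66×10^-5 m⁴.
θ = (T/G)·Σ L_i/J_i = (2570/76.9×10⁹)·(1.85/4.34×10^-5 + 1.11/1.54×10^-6 + 0.480/2.61×10^-6 + 1.38/1.66×10^-5) = 0.03449 rad.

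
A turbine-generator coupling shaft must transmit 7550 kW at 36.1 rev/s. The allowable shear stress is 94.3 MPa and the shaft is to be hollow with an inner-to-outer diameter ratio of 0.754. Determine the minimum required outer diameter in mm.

138 mm

ω = 2π·36.1 = 226.8 rad/s, so T = P/ω = 7550×10³ / 226.8 = 33290 N·m.
For a hollow shaft with d_i/d_o = 0.754: τ_max = 16T/(π d_o³ (1−k⁴)), so d_o = [16T/(π τ_allow (1−k⁴))]^(1/3) = [16·33290/(π·9.43×10^7·0.6768)]^(1/3) = 0.1385 m.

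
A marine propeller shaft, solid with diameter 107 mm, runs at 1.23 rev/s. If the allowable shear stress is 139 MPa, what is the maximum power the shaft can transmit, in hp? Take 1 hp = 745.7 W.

J = πd⁴/32 = π(0.107)⁴/32 = 1.287×10^-5 m⁴.
T_max = τ_allow·J/r = 1.39×10^8 × 1.287×10^-5 / 0.0535 = 33430 N·m.
ω = 2π·1.23 = 7.728 rad/s, so P_max = T_max·ω = 2.584×10^5 W.

347 hp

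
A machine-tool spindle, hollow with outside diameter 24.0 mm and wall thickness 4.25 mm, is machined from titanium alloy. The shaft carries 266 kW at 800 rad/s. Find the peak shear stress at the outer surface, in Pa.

1.48e8 Pa

ω = 800 rad/s, so T = P/ω = 266×10³ / 800.0 = 332.5 N·m.
J = π(d_o⁴ − d_i⁴)/32 = π(0.0240⁴ − 0.0155⁴)/32 = 2.691×10^-8 m⁴.
τ_max = T·r/J = 332.5 × 0.0120 / 2.691×10^-8 = 1.483×10^8 Pa.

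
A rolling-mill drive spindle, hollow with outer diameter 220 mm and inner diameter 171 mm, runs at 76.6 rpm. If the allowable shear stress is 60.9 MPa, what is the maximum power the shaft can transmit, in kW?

J = π(d_o⁴ − d_i⁴)/32 = π(0.220⁴ − 0.171⁴)/32 = 1.460×10^-4 m⁴.
T_max = τ_allow·J/r = 6.09×10^7 × 1.460×10^-4 / 0.110 = 80850 N·m.
ω = 2π·76.6/60 = 8.022 rad/s, so P_max = T_max·ω = 6.486×10^5 W.

649 kW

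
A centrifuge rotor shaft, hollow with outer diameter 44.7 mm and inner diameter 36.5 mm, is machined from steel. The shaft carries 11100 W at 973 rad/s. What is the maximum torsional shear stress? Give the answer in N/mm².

ω = 973 rad/s, so T = P/ω = 11100 / 973.0 = 11.41 N·m.
J = π(d_o⁴ − d_i⁴)/32 = π(0.0447⁴ − 0.0365⁴)/32 = 2.177×10^-7 m⁴.
τ_max = T·r/J = 11.41 × 0.0224 / 2.177×10^-7 = 1.171×10^6 Pa.

1.17 N/mm²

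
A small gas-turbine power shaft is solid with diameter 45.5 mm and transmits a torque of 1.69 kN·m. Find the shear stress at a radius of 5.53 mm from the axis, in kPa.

J = πd⁴/32 = π(0.0455)⁴/32 = 4.208×10^-7 m⁴.
Shear stress varies linearly with radius: τ = T·r/J = 1690 × 0.00553 / 4.208×10^-7 = 2.221×10^7 Pa.

22200 kPa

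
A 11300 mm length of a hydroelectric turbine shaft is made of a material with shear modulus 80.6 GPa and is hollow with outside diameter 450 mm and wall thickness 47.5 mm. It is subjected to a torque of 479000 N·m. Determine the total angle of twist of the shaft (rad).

J = π(d_o⁴ − d_i⁴)/32 = π(0.450⁴ − 0.355⁴)/32 = 2.467×10^-3 m⁴.
θ = T·L/(G·J) = 479000 × 11.3 / (80.6×10⁹ × 2.467×10^-3) = 0.02723 rad.

0.0272 rad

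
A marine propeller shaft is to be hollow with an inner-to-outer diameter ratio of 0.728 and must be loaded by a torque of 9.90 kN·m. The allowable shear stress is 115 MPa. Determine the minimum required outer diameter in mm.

For a hollow shaft with d_i/d_o = 0.728: τ_max = 16T/(π d_o³ (1−k⁴)), so d_o = [16T/(π τ_allow (1−k⁴))]^(1/3) = [16·9900/(π·1.15×10^8·0.7191)]^(1/3) = 0.08479 m.

84.8 mm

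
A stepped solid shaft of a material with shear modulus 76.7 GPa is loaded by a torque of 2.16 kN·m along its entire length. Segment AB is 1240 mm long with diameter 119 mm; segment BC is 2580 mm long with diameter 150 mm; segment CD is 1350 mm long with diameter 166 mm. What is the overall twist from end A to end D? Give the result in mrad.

3.75 mrad

J_AB = π(0.119)⁴/32 = 1.97×10^-5 m⁴; J_BC = π(0.150)⁴/32 = 4.97×10^-5 m⁴; J_CD = π(0.166)⁴/32 = 7.45×10^-5 m⁴.
θ = (T/G)·Σ L_i/J_i = (2160/76.7×10⁹)·(1.24/1.97×10^-5 + 2.58/4.97×10^-5 + 1.35/7.45×10^-5) = 3.746×10^-3 rad.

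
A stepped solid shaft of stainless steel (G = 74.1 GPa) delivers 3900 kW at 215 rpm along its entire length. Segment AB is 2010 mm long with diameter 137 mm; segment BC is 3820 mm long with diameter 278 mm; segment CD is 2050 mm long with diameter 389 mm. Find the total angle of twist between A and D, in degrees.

8.78°

ω = 2π·215/60 = 22.51 rad/s, so T = P/ω = 3900×10³ / 22.51 = 173200 N·m.
J_AB = π(0.137)⁴/32 = 3.46×10^-5 m⁴; J_BC = π(0.278)⁴/32 = 5.86×10^-4 m⁴; J_CD = π(0.389)⁴/32 = 2.25×10^-3 m⁴.
θ = (T/G)·Σ L_i/J_i = (173200/74.1×10⁹)·(2.01/3.46×10^-5 + 3.82/5.86×10^-4 + 2.05/2.25×10^-3) = 0.1532 rad.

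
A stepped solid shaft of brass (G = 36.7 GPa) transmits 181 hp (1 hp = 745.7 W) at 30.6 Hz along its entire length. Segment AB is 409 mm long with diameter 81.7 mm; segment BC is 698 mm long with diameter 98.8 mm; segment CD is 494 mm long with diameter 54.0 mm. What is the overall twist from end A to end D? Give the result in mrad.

ω = 2π·30.6 = 192.3 rad/s, so T = P/ω = 181×745.7 / 192.3 = 702.0 N·m.
J_AB = π(0.0817)⁴/32 = 4.37×10^-6 m⁴; J_BC = π(0.0988)⁴/32 = 9.35×10^-6 m⁴; J_CD = π(0.0540)⁴/32 = 8.35×10^-7 m⁴.
θ = (T/G)·Σ L_i/J_i = (702.0/36.7×10⁹)·(0.409/4.37×10^-6 + 0.698/9.35×10^-6 + 0.494/8.35×10^-7) = 0.01454 rad.

14.5 mrad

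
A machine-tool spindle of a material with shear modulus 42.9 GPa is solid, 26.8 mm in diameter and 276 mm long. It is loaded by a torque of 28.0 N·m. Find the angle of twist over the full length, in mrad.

3.56 mrad

J = πd⁴/32 = π(0.0268)⁴/32 = 5.065×10^-8 m⁴.
θ = T·L/(G·J) = 28.00 × 0.276 / (42.9×10⁹ × 5.065×10^-8) = 3.557×10^-3 rad.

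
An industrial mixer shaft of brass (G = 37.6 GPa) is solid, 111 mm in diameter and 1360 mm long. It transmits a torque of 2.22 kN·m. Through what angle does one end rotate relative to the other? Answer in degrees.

J = πd⁴/32 = π(0.111)⁴/32 = 1.490×10^-5 m⁴.
θ = T·L/(G·J) = 2220 × 1.36 / (37.6×10⁹ × 1.490×10^-5) = 5.388×10^-3 rad.

0.309°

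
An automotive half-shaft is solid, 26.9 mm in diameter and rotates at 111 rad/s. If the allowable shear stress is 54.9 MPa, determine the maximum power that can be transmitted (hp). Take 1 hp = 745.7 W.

31.2 hp

J = πd⁴/32 = π(0.0269)⁴/32 = 5.141×10^-8 m⁴.
T_max = τ_allow·J/r = 5.49×10^7 × 5.141×10^-8 / 0.0135 = 209.8 N·m.
ω = 111 rad/s, so P_max = T_max·ω = 2.329×10^4 W.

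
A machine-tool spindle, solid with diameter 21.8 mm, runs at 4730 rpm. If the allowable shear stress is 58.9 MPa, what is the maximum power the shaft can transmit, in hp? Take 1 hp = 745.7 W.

J = πd⁴/32 = π(0.0218)⁴/32 = 2.217×10^-8 m⁴.
T_max = τ_allow·J/r = 5.89×10^7 × 2.217×10^-8 / 0.0109 = 119.8 N·m.
ω = 2π·4730/60 = 495.3 rad/s, so P_max = T_max·ω = 5.935×10^4 W.

79.6 hp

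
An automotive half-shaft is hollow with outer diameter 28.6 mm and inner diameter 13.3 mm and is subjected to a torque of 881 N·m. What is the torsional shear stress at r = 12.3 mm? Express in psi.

J = π(d_o⁴ − d_i⁴)/32 = π(0.0286⁴ − 0.0133⁴)/32 = 6.261×10^-8 m⁴.
Shear stress varies linearly with radius: τ = T·r/J = 881.0 × 0.0123 / 6.261×10^-8 = 1.731×10^8 Pa.

25100 psi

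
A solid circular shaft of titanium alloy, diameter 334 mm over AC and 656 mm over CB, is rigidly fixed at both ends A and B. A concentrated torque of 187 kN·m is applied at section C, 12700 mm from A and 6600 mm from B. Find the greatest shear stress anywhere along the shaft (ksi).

0.473 ksi

Compatibility: T_A·a/J_AC = T_B·b/J_CB with T_A + T_B = T₀.
J_AC = 1.22×10^-3 m⁴, J_CB = 0.0182 m⁴, so T_A = T₀·(J_AC/a)/((J_AC/a)+(J_CB/b)) = 6310 N·m, T_B = 180700 N·m.
τ in each portion: τ_AC = 8.63×10^5 Pa, τ_CB = 3.26×10^6 Pa; maximum is in CB.
τ_max = T_CB·r/J = 180700·0.328/0.0182 = 3.260×10^6 Pa.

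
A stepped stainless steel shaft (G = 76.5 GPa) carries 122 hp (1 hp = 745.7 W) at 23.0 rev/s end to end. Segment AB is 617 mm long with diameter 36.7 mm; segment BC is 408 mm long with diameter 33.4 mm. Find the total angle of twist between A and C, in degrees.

ω = 2π·23.0 = 144.5 rad/s, so T = P/ω = 122×745.7 / 144.5 = 629.5 N·m.
J_AB = π(0.0367)⁴/32 = 1.78×10^-7 m⁴; J_BC = π(0.0334)⁴/32 = 1.22×10^-7 m⁴.
θ = (T/G)·Σ L_i/J_i = (629.5/76.5×10⁹)·(0.617/1.78×10^-7 + 0.408/1.22×10^-7) = 0.05599 rad.

3.21°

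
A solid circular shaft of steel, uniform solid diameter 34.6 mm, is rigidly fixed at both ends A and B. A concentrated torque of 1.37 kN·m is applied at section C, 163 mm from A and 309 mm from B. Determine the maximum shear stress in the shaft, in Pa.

1.10e8 Pa

With uniform GJ and both ends fixed, compatibility θ_AC = θ_CB gives T_A·a = T_B·b, together with T_A + T_B = T₀.
T_A = T₀·b/(a+b) = 1370·309/472.0 = 896.9 N·m; T_B = 473.1 N·m.
τ in each portion: τ_AC = 1.10×10^8 Pa, τ_CB = 5.82×10^7 Pa; maximum is in AC.
τ_max = T_AC·r/J = 896.9·0.0173/1.41×10^-7 = 1.103×10^8 Pa.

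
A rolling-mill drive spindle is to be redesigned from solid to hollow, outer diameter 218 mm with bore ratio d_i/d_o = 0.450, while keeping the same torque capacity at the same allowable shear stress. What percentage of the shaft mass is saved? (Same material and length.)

Equal τ_max and T ⇒ the solid shaft needs d_s³ = d_o³(1−k⁴), so d_s = 218·(1−0.450⁴)^(1/3) = 215.0 mm.
Area ratio A_h/A_s = d_o²(1−k²)/d_s² = (1−k²)/(1−k⁴)^(2/3) = 0.8201.
Mass saving = 1 − 0.8201 = 18.0 %.

18.0 %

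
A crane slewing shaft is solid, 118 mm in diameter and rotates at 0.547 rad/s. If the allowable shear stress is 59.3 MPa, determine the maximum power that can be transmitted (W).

10500 W

J = πd⁴/32 = π(0.118)⁴/32 = 1.903×10^-5 m⁴.
T_max = τ_allow·J/r = 5.93×10^7 × 1.903×10^-5 / 0.0590 = 19130 N·m.
ω = 0.547 rad/s, so P_max = T_max·ω = 1.046×10^4 W.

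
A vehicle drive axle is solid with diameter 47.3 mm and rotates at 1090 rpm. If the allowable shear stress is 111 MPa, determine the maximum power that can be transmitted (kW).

J = πd⁴/32 = π(0.0473)⁴/32 = 4.914×10^-7 m⁴.
T_max = τ_allow·J/r = 1.11×10^8 × 4.914×10^-7 / 0.0236 = 2306 N·m.
ω = 2π·1090/60 = 114.1 rad/s, so P_max = T_max·ω = 2.633×10^5 W.

263 kW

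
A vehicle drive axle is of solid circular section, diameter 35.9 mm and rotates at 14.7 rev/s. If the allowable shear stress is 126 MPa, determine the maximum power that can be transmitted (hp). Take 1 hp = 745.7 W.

J = πd⁴/32 = π(0.0359)⁴/32 = 1.631×10^-7 m⁴.
T_max = τ_allow·J/r = 1.26×10^8 × 1.631×10^-7 / 0.0180 = 1145 N·m.
ω = 2π·14.7 = 92.36 rad/s, so P_max = T_max·ω = 1.057×10^5 W.

142 hp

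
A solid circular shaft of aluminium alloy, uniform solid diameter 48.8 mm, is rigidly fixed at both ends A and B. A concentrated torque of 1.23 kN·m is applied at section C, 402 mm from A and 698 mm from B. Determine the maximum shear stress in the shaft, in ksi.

4.96 ksi

With uniform GJ and both ends fixed, compatibility θ_AC = θ_CB gives T_A·a = T_B·b, together with T_A + T_B = T₀.
T_A = T₀·b/(a+b) = 1230·698/1100 = 780.5 N·m; T_B = 449.5 N·m.
τ in each portion: τ_AC = 3.42×10^7 Pa, τ_CB = 1.97×10^7 Pa; maximum is in AC.
τ_max = T_AC·r/J = 780.5·0.0244/5.57×10^-7 = 3.420×10^7 Pa.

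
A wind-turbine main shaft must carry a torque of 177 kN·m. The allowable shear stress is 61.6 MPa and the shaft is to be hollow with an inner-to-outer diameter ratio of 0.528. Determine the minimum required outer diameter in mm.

251 mm

For a hollow shaft with d_i/d_o = 0.528: τ_max = 16T/(π d_o³ (1−k⁴)), so d_o = [16T/(π τ_allow (1−k⁴))]^(1/3) = [16·177000/(π·6.16×10^7·0.9223)]^(1/3) = 0.2513 m.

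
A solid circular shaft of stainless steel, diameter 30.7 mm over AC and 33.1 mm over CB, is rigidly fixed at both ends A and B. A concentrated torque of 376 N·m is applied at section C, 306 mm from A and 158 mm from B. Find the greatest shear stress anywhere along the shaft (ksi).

5.54 ksi

Compatibility: T_A·a/J_AC = T_B·b/J_CB with T_A + T_B = T₀.
J_AC = 8.72×10^-8 m⁴, J_CB = 1.18×10^-7 m⁴, so T_A = T₀·(J_AC/a)/((J_AC/a)+(J_CB/b)) = 104.0 N·m, T_B = 272.0 N·m.
τ in each portion: τ_AC = 1.83×10^7 Pa, τ_CB = 3.82×10^7 Pa; maximum is in CB.
τ_max = T_CB·r/J = 272.0·0.0166/1.18×10^-7 = 3.821×10^7 Pa.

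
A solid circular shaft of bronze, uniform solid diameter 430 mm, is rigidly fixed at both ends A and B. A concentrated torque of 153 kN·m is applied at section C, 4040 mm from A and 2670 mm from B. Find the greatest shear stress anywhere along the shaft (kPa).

5900 kPa

With uniform GJ and both ends fixed, compatibility θ_AC = θ_CB gives T_A·a = T_B·b, together with T_A + T_B = T₀.
T_A = T₀·b/(a+b) = 153000·2670/6710 = 60880 N·m; T_B = 92120 N·m.
τ in each portion: τ_AC = 3.90×10^6 Pa, τ_CB = 5.90×10^6 Pa; maximum is in CB.
τ_max = T_CB·r/J = 92120·0.215/3.36×10^-3 = 5.901×10^6 Pa.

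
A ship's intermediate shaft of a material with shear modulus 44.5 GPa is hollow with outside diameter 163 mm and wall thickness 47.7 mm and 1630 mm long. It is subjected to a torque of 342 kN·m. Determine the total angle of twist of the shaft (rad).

J = π(d_o⁴ − d_i⁴)/32 = π(0.163⁴ − 0.0676⁴)/32 = 6.725×10^-5 m⁴.
θ = T·L/(G·J) = 342000 × 1.63 / (44.5×10⁹ × 6.725×10^-5) = 0.1863 rad.

0.186 rad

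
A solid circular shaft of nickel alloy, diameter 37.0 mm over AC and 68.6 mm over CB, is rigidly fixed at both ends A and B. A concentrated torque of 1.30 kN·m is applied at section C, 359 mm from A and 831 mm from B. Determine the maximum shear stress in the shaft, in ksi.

Compatibility: T_A·a/J_AC = T_B·b/J_CB with T_A + T_B = T₀.
J_AC = 1.84×10^-7 m⁴, J_CB = 2.17×10^-6 m⁴, so T_A = T₀·(J_AC/a)/((J_AC/a)+(J_CB/b)) = 212.9 N·m, T_B = 1087 N·m.
τ in each portion: τ_AC = 2.14×10^7 Pa, τ_CB = 1.71×10^7 Pa; maximum is in AC.
τ_max = T_AC·r/J = 212.9·0.0185/1.84×10^-7 = 2.141×10^7 Pa.

3.11 ksi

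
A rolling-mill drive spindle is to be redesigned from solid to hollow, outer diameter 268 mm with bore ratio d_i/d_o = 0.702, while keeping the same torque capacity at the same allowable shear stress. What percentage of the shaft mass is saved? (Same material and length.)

38.9 %

Equal τ_max and T ⇒ the solid shaft needs d_s³ = d_o³(1−k⁴), so d_s = 268·(1−0.702⁴)^(1/3) = 244.3 mm.
Area ratio A_h/A_s = d_o²(1−k²)/d_s² = (1−k²)/(1−k⁴)^(2/3) = 0.6106.
Mass saving = 1 − 0.6106 = 38.9 %.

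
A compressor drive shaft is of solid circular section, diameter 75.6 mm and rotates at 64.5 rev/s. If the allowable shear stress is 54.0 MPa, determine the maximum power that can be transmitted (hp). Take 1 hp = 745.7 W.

2490 hp

J = πd⁴/32 = π(0.0756)⁴/32 = 3.207×10^-6 m⁴.
T_max = τ_allow·J/r = 5.40×10^7 × 3.207×10^-6 / 0.0378 = 4581 N·m.
ω = 2π·64.5 = 405.3 rad/s, so P_max = T_max·ω = 1.857×10^6 W.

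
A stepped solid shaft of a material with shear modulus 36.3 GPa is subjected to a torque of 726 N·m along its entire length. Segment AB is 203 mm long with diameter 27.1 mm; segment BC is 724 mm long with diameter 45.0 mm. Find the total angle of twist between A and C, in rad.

0.113 rad

J_AB = π(0.0271)⁴/32 = 5.30×10^-8 m⁴; J_BC = π(0.0450)⁴/32 = 4.03×10^-7 m⁴.
θ = (T/G)·Σ L_i/J_i = (726.0/36.3×10⁹)·(0.203/5.30×10^-8 + 0.724/4.03×10^-7) = 0.1126 rad.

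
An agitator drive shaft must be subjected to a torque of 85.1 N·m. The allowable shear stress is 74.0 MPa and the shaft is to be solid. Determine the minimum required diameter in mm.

18.0 mm

For a solid shaft τ_max = 16T/(πd³), so d = (16T/(π τ_allow))^(1/3) = (16·85.10/(π·7.40×10^7))^(1/3) = 0.01803 m.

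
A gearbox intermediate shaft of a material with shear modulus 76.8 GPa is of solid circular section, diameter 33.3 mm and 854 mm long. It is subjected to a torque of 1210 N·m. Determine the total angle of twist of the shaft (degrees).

6.39°

J = πd⁴/32 = π(0.0333)⁴/32 = 1.207×10^-7 m⁴.
θ = T·L/(G·J) = 1210 × 0.854 / (76.8×10⁹ × 1.207×10^-7) = 0.1115 rad.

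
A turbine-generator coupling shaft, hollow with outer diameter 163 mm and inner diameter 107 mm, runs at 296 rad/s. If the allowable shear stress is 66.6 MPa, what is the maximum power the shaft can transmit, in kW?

13700 kW

J = π(d_o⁴ − d_i⁴)/32 = π(0.163⁴ − 0.107⁴)/32 = 5.643×10^-5 m⁴.
T_max = τ_allow·J/r = 6.66×10^7 × 5.643×10^-5 / 0.0815 = 46120 N·m.
ω = 296 rad/s, so P_max = T_max·ω = 1.365×10^7 W.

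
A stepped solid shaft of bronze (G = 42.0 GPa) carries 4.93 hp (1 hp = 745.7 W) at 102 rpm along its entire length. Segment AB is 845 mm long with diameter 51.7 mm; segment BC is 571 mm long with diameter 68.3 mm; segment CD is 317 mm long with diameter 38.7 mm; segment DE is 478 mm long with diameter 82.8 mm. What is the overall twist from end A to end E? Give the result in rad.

ω = 2π·102/60 = 10.68 rad/s, so T = P/ω = 4.93×745.7 / 10.68 = 344.2 N·m.
J_AB = π(0.0517)⁴/32 = 7.01×10^-7 m⁴; J_BC = π(0.0683)⁴/32 = 2.14×10^-6 m⁴; J_CD = π(0.0387)⁴/32 = 2.20×10^-7 m⁴; J_DE = π(0.0828)⁴/32 = 4.61×10^-6 m⁴.
θ = (T/G)·Σ L_i/J_i = (344.2/42.0×10⁹)·(0.845/7.01×10^-7 + 0.571/2.14×10^-6 + 0.317/2.20×10^-7 + 0.478/4.61×10^-6) = 0.02471 rad.

0.0247 rad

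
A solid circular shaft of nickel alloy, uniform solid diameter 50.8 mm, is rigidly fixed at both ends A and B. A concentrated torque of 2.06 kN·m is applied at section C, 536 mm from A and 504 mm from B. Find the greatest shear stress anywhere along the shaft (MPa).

With uniform GJ and both ends fixed, compatibility θ_AC = θ_CB gives T_A·a = T_B·b, together with T_A + T_B = T₀.
T_A = T₀·b/(a+b) = 2060·504/1040 = 998.3 N·m; T_B = 1062 N·m.
τ in each portion: τ_AC = 3.88×10^7 Pa, τ_CB = 4.12×10^7 Pa; maximum is in CB.
τ_max = T_CB·r/J = 1062·0.0254/6.54×10^-7 = 4.125×10^7 Pa.

41.2 MPa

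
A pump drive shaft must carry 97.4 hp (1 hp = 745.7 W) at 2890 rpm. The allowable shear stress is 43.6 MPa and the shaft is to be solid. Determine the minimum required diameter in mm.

ω = 2π·2890/60 = 302.6 rad/s, so T = P/ω = 97.4×745.7 / 302.6 = 240.0 N·m.
For a solid shaft τ_max = 16T/(πd³), so d = (16T/(π τ_allow))^(1/3) = (16·240.0/(π·4.36×10^7))^(1/3) = 0.03038 m.

30.4 mm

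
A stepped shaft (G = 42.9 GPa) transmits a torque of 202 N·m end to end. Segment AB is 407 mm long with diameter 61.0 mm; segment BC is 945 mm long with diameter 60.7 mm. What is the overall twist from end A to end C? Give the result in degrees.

J_AB = π(0.0610)⁴/32 = 1.36×10^-6 m⁴; J_BC = π(0.0607)⁴/32 = 1.33×10^-6 m⁴.
θ = (T/G)·Σ L_i/J_i = (202.0/42.9×10⁹)·(0.407/1.36×10^-6 + 0.945/1.33×10^-6) = 4.748×10^-3 rad.

0.272°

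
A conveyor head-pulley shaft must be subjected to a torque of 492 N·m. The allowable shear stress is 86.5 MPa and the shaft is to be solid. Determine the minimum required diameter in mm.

For a solid shaft τ_max = 16T/(πd³), so d = (16T/(π τ_allow))^(1/3) = (16·492.0/(π·8.65×10^7))^(1/3) = 0.03071 m.

30.7 mm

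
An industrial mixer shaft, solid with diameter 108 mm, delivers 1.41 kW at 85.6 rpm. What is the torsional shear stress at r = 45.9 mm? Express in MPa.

ω = 2π·85.6/60 = 8.964 rad/s, so T = P/ω = 1.41×10³ / 8.964 = 157.3 N·m.
J = πd⁴/32 = π(0.108)⁴/32 = 1.336×10^-5 m⁴.
Shear stress varies linearly with radius: τ = T·r/J = 157.3 × 0.0459 / 1.336×10^-5 = 5.405×10^5 Pa.

0.541 MPa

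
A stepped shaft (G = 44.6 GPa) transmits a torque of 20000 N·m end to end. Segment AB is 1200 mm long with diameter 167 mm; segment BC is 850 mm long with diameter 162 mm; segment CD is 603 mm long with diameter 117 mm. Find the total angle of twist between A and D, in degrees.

1.57°

J_AB = π(0.167)⁴/32 = 7.64×10^-5 m⁴; J_BC = π(0.162)⁴/32 = 6.76×10^-5 m⁴; J_CD = π(0.117)⁴/32 = 1.84×10^-5 m⁴.
θ = (T/G)·Σ L_i/J_i = (20000/44.6×10⁹)·(1.20/7.64×10^-5 + 0.850/6.76×10^-5 + 0.603/1.84×10^-5) = 0.02738 rad.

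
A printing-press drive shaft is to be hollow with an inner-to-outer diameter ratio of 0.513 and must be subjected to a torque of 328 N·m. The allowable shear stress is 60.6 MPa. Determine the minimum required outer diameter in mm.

For a hollow shaft with d_i/d_o = 0.513: τ_max = 16T/(π d_o³ (1−k⁴)), so d_o = [16T/(π τ_allow (1−k⁴))]^(1/3) = [16·328.0/(π·6.06×10^7·0.9307)]^(1/3) = 0.03094 m.

30.9 mm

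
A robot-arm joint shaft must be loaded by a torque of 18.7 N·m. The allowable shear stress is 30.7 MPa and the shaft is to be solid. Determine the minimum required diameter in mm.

For a solid shaft τ_max = 16T/(πd³), so d = (16T/(π τ_allow))^(1/3) = (16·18.70/(π·3.07×10^7))^(1/3) = 0.01458 m.

14.6 mm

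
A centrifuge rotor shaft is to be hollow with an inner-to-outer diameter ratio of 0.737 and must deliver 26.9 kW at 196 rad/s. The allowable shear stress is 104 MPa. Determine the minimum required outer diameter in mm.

ω = 196 rad/s, so T = P/ω = 26.9×10³ / 196.0 = 137.2 N·m.
For a hollow shaft with d_i/d_o = 0.737: τ_max = 16T/(π d_o³ (1−k⁴)), so d_o = [16T/(π τ_allow (1−k⁴))]^(1/3) = [16·137.2/(π·1.04×10^8·0.7050)]^(1/3) = 0.02120 m.

21.2 mm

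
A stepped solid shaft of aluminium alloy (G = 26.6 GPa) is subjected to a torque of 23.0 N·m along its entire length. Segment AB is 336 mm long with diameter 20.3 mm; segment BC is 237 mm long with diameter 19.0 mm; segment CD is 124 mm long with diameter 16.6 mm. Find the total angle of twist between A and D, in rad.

J_AB = π(0.0203)⁴/32 = 1.67×10^-8 m⁴; J_BC = π(0.0190)⁴/32 = 1.28×10^-8 m⁴; J_CD = π(0.0166)⁴/32 = 7.45×10^-9 m⁴.
θ = (T/G)·Σ L_i/J_i = (23.00/26.6×10⁹)·(0.336/1.67×10^-8 + 0.237/1.28×10^-8 + 0.124/7.45×10^-9) = 0.04783 rad.

0.0478 rad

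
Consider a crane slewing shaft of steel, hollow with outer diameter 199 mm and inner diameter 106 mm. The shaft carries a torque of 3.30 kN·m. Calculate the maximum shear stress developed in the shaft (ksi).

J = π(d_o⁴ − d_i⁴)/32 = π(0.199⁴ − 0.106⁴)/32 = 1.416×10^-4 m⁴.
τ_max = T·r/J = 3300 × 0.0995 / 1.416×10^-4 = 2.319×10^6 Pa.

0.336 ksi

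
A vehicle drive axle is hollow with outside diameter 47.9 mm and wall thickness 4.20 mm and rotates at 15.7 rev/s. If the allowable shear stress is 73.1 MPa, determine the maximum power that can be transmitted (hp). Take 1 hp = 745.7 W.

J = π(d_o⁴ − d_i⁴)/32 = π(0.0479⁴ − 0.0395⁴)/32 = 2.778×10^-7 m⁴.
T_max = τ_allow·J/r = 7.31×10^7 × 2.778×10^-7 / 0.0239 = 848.0 N·m.
ω = 2π·15.7 = 98.65 rad/s, so P_max = T_max·ω = 8.365×10^4 W.

112 hp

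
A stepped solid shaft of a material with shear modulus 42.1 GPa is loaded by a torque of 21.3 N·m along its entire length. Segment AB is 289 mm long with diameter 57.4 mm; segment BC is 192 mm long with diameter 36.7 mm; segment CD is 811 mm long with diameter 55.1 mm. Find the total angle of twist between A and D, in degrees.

0.0651°

J_AB = π(0.0574)⁴/32 = 1.07×10^-6 m⁴; J_BC = π(0.0367)⁴/32 = 1.78×10^-7 m⁴; J_CD = π(0.0551)⁴/32 = 9.05×10^-7 m⁴.
θ = (T/G)·Σ L_i/J_i = (21.30/42.1×10⁹)·(0.289/1.07×10^-6 + 0.192/1.78×10^-7 + 0.811/9.05×10^-7) = 1.136×10^-3 rad.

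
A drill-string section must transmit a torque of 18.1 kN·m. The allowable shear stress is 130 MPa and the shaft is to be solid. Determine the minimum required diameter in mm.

89.2 mm

For a solid shaft τ_max = 16T/(πd³), so d = (16T/(π τ_allow))^(1/3) = (16·18100/(π·1.30×10^8))^(1/3) = 0.08917 m.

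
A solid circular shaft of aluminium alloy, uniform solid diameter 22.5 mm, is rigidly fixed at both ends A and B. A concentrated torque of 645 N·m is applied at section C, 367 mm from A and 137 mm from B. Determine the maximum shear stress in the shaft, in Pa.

With uniform GJ and both ends fixed, compatibility θ_AC = θ_CB gives T_A·a = T_B·b, together with T_A + T_B = T₀.
T_A = T₀·b/(a+b) = 645.0·137/504.0 = 175.3 N·m; T_B = 469.7 N·m.
τ in each portion: τ_AC = 7.84×10^7 Pa, τ_CB = 2.10×10^8 Pa; maximum is in CB.
τ_max = T_CB·r/J = 469.7·0.0112/2.52×10^-8 = 2.100×10^8 Pa.

2.10e8 Pa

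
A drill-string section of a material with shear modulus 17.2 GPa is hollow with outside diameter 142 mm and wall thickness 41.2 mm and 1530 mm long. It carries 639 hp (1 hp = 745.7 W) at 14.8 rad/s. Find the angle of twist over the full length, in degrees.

ω = 14.8 rad/s, so T = P/ω = 639×745.7 / 14.80 = 32200 N·m.
J = π(d_o⁴ − d_i⁴)/32 = π(0.142⁴ − 0.0596⁴)/32 = 3.868×10^-5 m⁴.
θ = T·L/(G·J) = 32200 × 1.53 / (17.2×10⁹ × 3.868×10^-5) = 0.07405 rad.

4.24°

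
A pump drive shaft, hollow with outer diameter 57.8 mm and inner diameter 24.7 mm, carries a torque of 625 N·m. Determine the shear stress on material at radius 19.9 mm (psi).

J = π(d_o⁴ − d_i⁴)/32 = π(0.0578⁴ − 0.0247⁴)/32 = 1.059×10^-6 m⁴.
Shear stress varies linearly with radius: τ = T·r/J = 625.0 × 0.0199 / 1.059×10^-6 = 1.174×10^7 Pa.

1700 psi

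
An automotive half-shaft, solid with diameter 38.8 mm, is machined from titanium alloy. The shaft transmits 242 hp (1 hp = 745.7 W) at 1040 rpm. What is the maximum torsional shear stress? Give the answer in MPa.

144 MPa

ω = 2π·1040/60 = 108.9 rad/s, so T = P/ω = 242×745.7 / 108.9 = 1657 N·m.
J = πd⁴/32 = π(0.0388)⁴/32 = 2.225×10^-7 m⁴.
τ_max = T·r/J = 1657 × 0.0194 / 2.225×10^-7 = 1.445×10^8 Pa.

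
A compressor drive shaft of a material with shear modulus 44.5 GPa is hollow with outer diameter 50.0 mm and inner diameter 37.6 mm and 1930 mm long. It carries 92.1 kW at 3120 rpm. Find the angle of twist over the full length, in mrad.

ω = 2π·3120/60 = 326.7 rad/s, so T = P/ω = 92.1×10³ / 326.7 = 281.9 N·m.
J = π(d_o⁴ − d_i⁴)/32 = π(0.0500⁴ − 0.0376⁴)/32 = 4.174×10^-7 m⁴.
θ = T·L/(G·J) = 281.9 × 1.93 / (44.5×10⁹ × 4.174×10^-7) = 0.02929 rad.

29.3 mrad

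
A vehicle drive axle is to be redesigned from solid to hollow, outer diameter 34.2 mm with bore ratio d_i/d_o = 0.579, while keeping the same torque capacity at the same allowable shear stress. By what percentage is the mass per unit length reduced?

Equal τ_max and T ⇒ the solid shaft needs d_s³ = d_o³(1−k⁴), so d_s = 34.2·(1−0.579⁴)^(1/3) = 32.87 mm.
Area ratio A_h/A_s = d_o²(1−k²)/d_s² = (1−k²)/(1−k⁴)^(2/3) = 0.7197.
Mass saving = 1 − 0.7197 = 28.0 %.

28.0 %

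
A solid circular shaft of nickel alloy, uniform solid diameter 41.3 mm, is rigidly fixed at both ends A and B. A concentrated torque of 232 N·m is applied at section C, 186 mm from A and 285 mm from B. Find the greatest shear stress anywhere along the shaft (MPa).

10.1 MPa

With uniform GJ and both ends fixed, compatibility θ_AC = θ_CB gives T_A·a = T_B·b, together with T_A + T_B = T₀.
T_A = T₀·b/(a+b) = 232.0·285/471.0 = 140.4 N·m; T_B = 91.62 N·m.
τ in each portion: τ_AC = 1.01×10^7 Pa, τ_CB = 6.62×10^6 Pa; maximum is in AC.
τ_max = T_AC·r/J = 140.4·0.0206/2.86×10^-7 = 1.015×10^7 Pa.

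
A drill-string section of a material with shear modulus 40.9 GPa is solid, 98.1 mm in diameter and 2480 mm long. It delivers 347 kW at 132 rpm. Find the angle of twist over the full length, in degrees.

ω = 2π·132/60 = 13.82 rad/s, so T = P/ω = 347×10³ / 13.82 = 25100 N·m.
J = πd⁴/32 = π(0.0981)⁴/32 = 9.092×10^-6 m⁴.
θ = T·L/(G·J) = 25100 × 2.48 / (40.9×10⁹ × 9.092×10^-6) = 0.1674 rad.

9.59°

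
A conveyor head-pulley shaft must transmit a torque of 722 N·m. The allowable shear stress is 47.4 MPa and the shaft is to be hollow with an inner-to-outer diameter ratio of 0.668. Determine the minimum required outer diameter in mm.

For a hollow shaft with d_i/d_o = 0.668: τ_max = 16T/(π d_o³ (1−k⁴)), so d_o = [16T/(π τ_allow (1−k⁴))]^(1/3) = [16·722.0/(π·4.74×10^7·0.8009)]^(1/3) = 0.04593 m.

45.9 mm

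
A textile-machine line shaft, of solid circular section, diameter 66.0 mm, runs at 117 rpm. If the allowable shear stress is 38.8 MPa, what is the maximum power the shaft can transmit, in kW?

26.8 kW

J = πd⁴/32 = π(0.0660)⁴/32 = 1.863×10^-6 m⁴.
T_max = τ_allow·J/r = 3.88×10^7 × 1.863×10^-6 / 0.0330 = 2190 N·m.
ω = 2π·117/60 = 12.25 rad/s, so P_max = T_max·ω = 2.684×10^4 W.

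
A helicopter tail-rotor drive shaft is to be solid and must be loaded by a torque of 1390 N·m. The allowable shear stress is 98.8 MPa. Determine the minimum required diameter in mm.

For a solid shaft τ_max = 16T/(πd³), so d = (16T/(π τ_allow))^(1/3) = (16·1390/(π·9.88×10^7))^(1/3) = 0.04153 m.

41.5 mm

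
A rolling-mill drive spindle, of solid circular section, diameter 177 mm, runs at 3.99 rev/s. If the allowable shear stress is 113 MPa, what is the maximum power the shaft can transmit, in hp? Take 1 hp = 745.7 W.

J = πd⁴/32 = π(0.177)⁴/32 = 9.636×10^-5 m⁴.
T_max = τ_allow·J/r = 1.13×10^8 × 9.636×10^-5 / 0.0885 = 123000 N·m.
ω = 2π·3.99 = 25.07 rad/s, so P_max = T_max·ω = 3.084×10^6 W.

4140 hp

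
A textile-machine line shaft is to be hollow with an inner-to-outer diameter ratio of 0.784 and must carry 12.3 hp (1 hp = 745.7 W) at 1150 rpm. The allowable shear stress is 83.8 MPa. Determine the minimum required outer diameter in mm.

ω = 2π·1150/60 = 120.4 rad/s, so T = P/ω = 12.3×745.7 / 120.4 = 76.16 N·m.
For a hollow shaft with d_i/d_o = 0.784: τ_max = 16T/(π d_o³ (1−k⁴)), so d_o = [16T/(π τ_allow (1−k⁴))]^(1/3) = [16·76.16/(π·8.38×10^7·0.6222)]^(1/3) = 0.01952 m.

19.5 mm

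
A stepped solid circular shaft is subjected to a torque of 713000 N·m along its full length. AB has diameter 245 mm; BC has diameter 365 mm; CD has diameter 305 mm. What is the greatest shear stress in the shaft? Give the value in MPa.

247 MPa

Under the same torque, τ_max = 16T/(πd³) is largest where d is smallest — segment AB (d = 245 mm).
τ_max = 16·713000/(π·(0.245)³) = 2.469×10^8 Pa.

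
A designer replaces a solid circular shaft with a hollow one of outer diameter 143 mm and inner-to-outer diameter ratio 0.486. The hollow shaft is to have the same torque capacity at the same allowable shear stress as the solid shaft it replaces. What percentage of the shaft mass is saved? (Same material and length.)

Equal τ_max and T ⇒ the solid shaft needs d_s³ = d_o³(1−k⁴), so d_s = 143·(1−0.486⁴)^(1/3) = 140.3 mm.
Area ratio A_h/A_s = d_o²(1−k²)/d_s² = (1−k²)/(1−k⁴)^(2/3) = 0.7936.
Mass saving = 1 − 0.7936 = 20.6 %.

20.6 %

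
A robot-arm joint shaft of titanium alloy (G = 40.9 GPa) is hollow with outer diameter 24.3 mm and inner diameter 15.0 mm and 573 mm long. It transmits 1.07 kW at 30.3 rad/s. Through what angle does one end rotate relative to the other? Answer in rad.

0.0169 rad

ω = 30.3 rad/s, so T = P/ω = 1.07×10³ / 30.30 = 35.31 N·m.
J = π(d_o⁴ − d_i⁴)/32 = π(0.0243⁴ − 0.0150⁴)/32 = 2.926×10^-8 m⁴.
θ = T·L/(G·J) = 35.31 × 0.573 / (40.9×10⁹ × 2.926×10^-8) = 0.01691 rad.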